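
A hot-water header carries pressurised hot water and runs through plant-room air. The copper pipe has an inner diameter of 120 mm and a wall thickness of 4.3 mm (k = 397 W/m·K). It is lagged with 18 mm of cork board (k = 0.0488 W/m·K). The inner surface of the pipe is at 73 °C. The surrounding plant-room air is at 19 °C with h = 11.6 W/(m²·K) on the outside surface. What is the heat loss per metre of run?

Radial resistances (cylindrical: R_cond = ln(r_o/r_i)/(2πkL), R_conv = 1/(h·2πrL)):
R_copper pipe wall = ln(64.3/60)/(2π×397×1) = 2.775×10^-5 K/W
R_cork board = ln(82.3/64.3)/(2π×0.0488×1) = 0.8049 K/W
R_outer film = 1/(h_o·2πr_oL) = 1/(11.6×2π×0.0823×1) = 0.1667 K/W
R_total = 0.9717 K/W
Q = ΔT/R_total = 54/0.9717

q′ ≈ 55.6 W/m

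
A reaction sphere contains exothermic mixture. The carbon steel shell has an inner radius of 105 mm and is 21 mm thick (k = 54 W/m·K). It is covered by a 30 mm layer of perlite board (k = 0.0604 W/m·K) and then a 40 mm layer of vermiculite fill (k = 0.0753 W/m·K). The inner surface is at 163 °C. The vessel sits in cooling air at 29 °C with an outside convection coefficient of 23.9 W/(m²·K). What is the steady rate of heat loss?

Q ≈ 38.5 W

Each spherical layer contributes R = (1/r_i − 1/r_o)/(4πk):
R_carbon steel shell = (1/0.105 − 1/0.126)/(4π×54) = 0.002339 K/W
R_perlite board = (1/0.126 − 1/0.156)/(4π×0.0604) = 2.011 K/W
R_vermiculite fill = (1/0.156 − 1/0.196)/(4π×0.0753) = 1.383 K/W
R_outer film = 1/(h·4πr_o²) = 1/(23.9×4π×0.196²) = 0.08667 K/W
R_total = 3.482 K/W
Q = ΔT/R_total = 134/3.482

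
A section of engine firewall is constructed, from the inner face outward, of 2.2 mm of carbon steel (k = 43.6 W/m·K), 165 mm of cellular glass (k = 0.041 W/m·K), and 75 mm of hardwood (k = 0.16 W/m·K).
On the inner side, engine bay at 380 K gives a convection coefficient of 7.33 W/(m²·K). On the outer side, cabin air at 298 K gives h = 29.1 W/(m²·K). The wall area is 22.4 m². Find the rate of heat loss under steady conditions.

Series thermal resistances:
R_inner film = 1/(h_i·A) = 1/(7.33×22.4) = 0.00609 K/W
R_carbon steel = L/(kA) = 0.0022/(43.6×22.4) = 2.253×10^-6 K/W
R_cellular glass = L/(kA) = 0.165/(0.041×22.4) = 0.1797 K/W
R_hardwood = L/(kA) = 0.075/(0.16×22.4) = 0.02093 K/W
R_outer film = 1/(h_o·A) = 1/(29.1×22.4) = 0.001534 K/W
R_total = 0.2082 K/W
Q = ΔT / R_total = 82 / 0.2082

Q ≈ 394 W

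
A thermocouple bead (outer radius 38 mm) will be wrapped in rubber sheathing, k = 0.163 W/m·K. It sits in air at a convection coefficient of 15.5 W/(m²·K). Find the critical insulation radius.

For a sphere r_cr = 2k/h = 2×0.163/15.5
r_cr = 21 mm; since the bare radius (38 mm) is above r_cr, any added insulation will reduce heat loss.

r_cr ≈ 21 mm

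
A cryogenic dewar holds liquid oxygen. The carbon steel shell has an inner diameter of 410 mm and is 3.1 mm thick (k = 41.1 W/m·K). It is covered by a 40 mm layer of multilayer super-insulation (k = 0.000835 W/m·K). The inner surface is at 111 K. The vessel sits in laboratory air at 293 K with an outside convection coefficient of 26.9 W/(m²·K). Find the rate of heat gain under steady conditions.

Q ≈ 2.46 W

Spherical conduction: R = (1/r_in − 1/r_out)/(4πk) per layer; series-sum.
R_carbon steel shell = (1/0.205 − 1/0.2081)/(4π×41.1) = 1.407×10^-4 K/W
R_multilayer super-insulation = (1/0.2081 − 1/0.2481)/(4π×0.000835) = 73.84 K/W
R_outer film = 1/(h·4πr_o²) = 1/(26.9×4π×0.2481²) = 0.04806 K/W
R_total = 73.88 K/W
Q = ΔT/R_total = 182/73.88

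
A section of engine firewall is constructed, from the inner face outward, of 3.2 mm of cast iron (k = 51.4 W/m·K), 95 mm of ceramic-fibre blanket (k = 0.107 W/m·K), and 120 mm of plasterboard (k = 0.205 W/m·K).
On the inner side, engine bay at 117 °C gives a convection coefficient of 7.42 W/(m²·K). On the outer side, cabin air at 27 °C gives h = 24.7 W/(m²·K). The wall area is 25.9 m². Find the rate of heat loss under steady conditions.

Q ≈ 1410 W

Series thermal resistances:
R_inner film = 1/(h_i·A) = 1/(7.42×25.9) = 0.005204 K/W
R_cast iron = L/(kA) = 0.0032/(51.4×25.9) = 2.404×10^-6 K/W
R_ceramic-fibre blanket = L/(kA) = 0.095/(0.107×25.9) = 0.03428 K/W
R_plasterboard = L/(kA) = 0.12/(0.205×25.9) = 0.0226 K/W
R_outer film = 1/(h_o·A) = 1/(24.7×25.9) = 0.001563 K/W
R_total = 0.06365 K/W
Q = ΔT / R_total = 90 / 0.06365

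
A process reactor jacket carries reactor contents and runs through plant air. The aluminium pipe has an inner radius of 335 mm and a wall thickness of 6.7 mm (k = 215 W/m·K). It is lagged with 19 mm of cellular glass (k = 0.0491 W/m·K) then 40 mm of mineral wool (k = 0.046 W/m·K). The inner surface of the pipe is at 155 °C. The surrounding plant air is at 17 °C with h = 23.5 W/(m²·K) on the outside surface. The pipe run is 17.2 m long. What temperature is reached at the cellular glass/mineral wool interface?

For a radial system each layer contributes R = ln(r_out/r_in)/(2πkL); films add R = 1/(hA).
R_aluminium pipe wall = ln(341.7/335)/(2π×215×17.2) = 8.523×10^-7 K/W
R_cellular glass = ln(360.7/341.7)/(2π×0.0491×17.2) = 0.0102 K/W
R_mineral wool = ln(400.7/360.7)/(2π×0.046×17.2) = 0.02115 K/W
R_outer film = 1/(h_o·2πr_oL) = 1/(23.5×2π×0.4007×17.2) = 9.827×10^-4 K/W
R_total = 0.03234 K/W
Q = ΔT/R_total = 138/0.03234
Q = 4270 W
T_interface = T_inner − Q·ΣR(inner→interface) = 155 − 4270×0.0102

T ≈ 111 °C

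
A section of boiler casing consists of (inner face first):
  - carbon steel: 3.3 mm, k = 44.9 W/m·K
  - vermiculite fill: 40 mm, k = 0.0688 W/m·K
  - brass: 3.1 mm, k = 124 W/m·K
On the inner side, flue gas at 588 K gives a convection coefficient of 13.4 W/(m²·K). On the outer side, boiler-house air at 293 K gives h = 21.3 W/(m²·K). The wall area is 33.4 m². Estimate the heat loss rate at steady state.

Treating each layer as a thermal resistance in series:
R_inner film = 1/(h_i·A) = 1/(13.4×33.4) = 0.002234 K/W
R_carbon steel = L/(kA) = 0.0033/(44.9×33.4) = 2.2×10^-6 K/W
R_vermiculite fill = L/(kA) = 0.04/(0.0688×33.4) = 0.01741 K/W
R_brass = L/(kA) = 0.0031/(124×33.4) = 7.485×10^-7 K/W
R_outer film = 1/(h_o·A) = 1/(21.3×33.4) = 0.001406 K/W
R_total = 0.02105 K/W
Q = ΔT / R_total = 295 / 0.02105

Q ≈ 14000 W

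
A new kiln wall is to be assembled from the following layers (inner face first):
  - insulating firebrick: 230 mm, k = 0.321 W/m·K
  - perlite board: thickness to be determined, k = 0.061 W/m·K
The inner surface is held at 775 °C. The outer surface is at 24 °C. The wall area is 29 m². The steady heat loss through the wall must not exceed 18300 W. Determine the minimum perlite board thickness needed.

Using the resistance-network approach (series):
R_insulating firebrick = L/(kA) = 0.23/(0.321×29) = 0.02471 K/W
Sum of the known resistances R_other = 0.02471 K/W
Required total resistance R_tot = ΔT/Q_allow = 751/18300 = 0.04104 K/W
R_perlite board = R_tot − R_other = 0.01633 K/W
L = R·k·A = 0.01633×0.061×29

L ≈ 28.9 mm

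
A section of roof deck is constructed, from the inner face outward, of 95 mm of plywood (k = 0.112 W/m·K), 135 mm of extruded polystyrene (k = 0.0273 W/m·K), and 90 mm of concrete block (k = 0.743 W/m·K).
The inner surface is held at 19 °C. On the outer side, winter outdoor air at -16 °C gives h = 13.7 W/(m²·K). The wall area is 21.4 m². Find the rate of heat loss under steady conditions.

Q ≈ 125 W

Thermal resistances in series:
R_plywood = L/(kA) = 0.095/(0.112×21.4) = 0.03964 K/W
R_extruded polystyrene = L/(kA) = 0.135/(0.0273×21.4) = 0.2311 K/W
R_concrete block = L/(kA) = 0.09/(0.743×21.4) = 0.00566 K/W
R_outer film = 1/(h_o·A) = 1/(13.7×21.4) = 0.003411 K/W
R_total = 0.2798 K/W
Q = ΔT / R_total = 35 / 0.2798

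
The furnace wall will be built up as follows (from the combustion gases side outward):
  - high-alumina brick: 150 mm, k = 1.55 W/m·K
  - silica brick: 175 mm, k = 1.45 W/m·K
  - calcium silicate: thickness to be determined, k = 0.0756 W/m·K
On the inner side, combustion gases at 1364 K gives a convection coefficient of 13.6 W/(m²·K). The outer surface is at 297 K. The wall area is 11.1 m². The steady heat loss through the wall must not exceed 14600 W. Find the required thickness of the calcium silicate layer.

L ≈ 39.3 mm

Series thermal resistances:
R_inner film = 1/(h_i·A) = 1/(13.6×11.1) = 0.006624 K/W
R_high-alumina brick = L/(kA) = 0.15/(1.55×11.1) = 0.008718 K/W
R_silica brick = L/(kA) = 0.175/(1.45×11.1) = 0.01087 K/W
Sum of the known resistances R_other = 0.02622 K/W
Required total resistance R_tot = ΔT/Q_allow = 1067/14600 = 0.07308 K/W
R_calcium silicate = R_tot − R_other = 0.04687 K/W
L = R·k·A = 0.04687×0.0756×11.1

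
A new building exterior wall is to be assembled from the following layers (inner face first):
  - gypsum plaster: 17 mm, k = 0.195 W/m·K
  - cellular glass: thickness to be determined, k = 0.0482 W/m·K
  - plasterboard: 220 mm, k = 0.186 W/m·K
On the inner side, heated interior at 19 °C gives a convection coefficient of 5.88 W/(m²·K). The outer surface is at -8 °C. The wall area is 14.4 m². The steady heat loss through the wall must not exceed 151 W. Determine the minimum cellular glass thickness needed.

Series thermal resistances:
R_inner film = 1/(h_i·A) = 1/(5.88×14.4) = 0.01181 K/W
R_gypsum plaster = L/(kA) = 0.017/(0.195×14.4) = 0.006054 K/W
R_plasterboard = L/(kA) = 0.22/(0.186×14.4) = 0.08214 K/W
Sum of the known resistances R_other = 0.1 K/W
Required total resistance R_tot = ΔT/Q_allow = 27/151 = 0.1788 K/W
R_cellular glass = R_tot − R_other = 0.0788 K/W
L = R·k·A = 0.0788×0.0482×14.4

L ≈ 54.7 mm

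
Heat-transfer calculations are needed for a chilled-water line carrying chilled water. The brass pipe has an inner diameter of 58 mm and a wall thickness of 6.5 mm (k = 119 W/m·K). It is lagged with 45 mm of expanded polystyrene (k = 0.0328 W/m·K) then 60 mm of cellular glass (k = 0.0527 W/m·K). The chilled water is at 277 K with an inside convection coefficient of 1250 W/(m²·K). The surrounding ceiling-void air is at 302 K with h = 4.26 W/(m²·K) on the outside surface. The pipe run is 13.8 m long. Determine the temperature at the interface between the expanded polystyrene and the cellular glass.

Radial resistances (cylindrical: R_cond = ln(r_o/r_i)/(2πkL), R_conv = 1/(h·2πrL)):
R_inner film = 1/(h_i·2πr₁L) = 1/(1250×2π×0.029×13.8) = 3.182×10^-4 K/W
R_brass pipe wall = ln(35.5/29)/(2π×119×13.8) = 1.96×10^-5 K/W
R_expanded polystyrene = ln(80.5/35.5)/(2π×0.0328×13.8) = 0.2879 K/W
R_cellular glass = ln(140.5/80.5)/(2π×0.0527×13.8) = 0.1219 K/W
R_outer film = 1/(h_o·2πr_oL) = 1/(4.26×2π×0.1405×13.8) = 0.01927 K/W
R_total = 0.4294 K/W
Q = ΔT/R_total = 25/0.4294
Q = 58.2 W
T_interface = T_inner + Q·ΣR(inner→interface) = 277 + 58.2×0.2882

T ≈ 294 K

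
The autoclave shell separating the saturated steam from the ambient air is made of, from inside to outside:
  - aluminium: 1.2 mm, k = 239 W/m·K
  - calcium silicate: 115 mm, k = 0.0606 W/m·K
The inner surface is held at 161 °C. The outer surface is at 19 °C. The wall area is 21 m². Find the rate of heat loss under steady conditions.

Treating each layer as a thermal resistance in series:
R_aluminium = L/(kA) = 0.0012/(239×21) = 2.391×10^-7 K/W
R_calcium silicate = L/(kA) = 0.115/(0.0606×21) = 0.09037 K/W
R_total = 0.09037 K/W
Q = ΔT / R_total = 142 / 0.09037

Q ≈ 1570 W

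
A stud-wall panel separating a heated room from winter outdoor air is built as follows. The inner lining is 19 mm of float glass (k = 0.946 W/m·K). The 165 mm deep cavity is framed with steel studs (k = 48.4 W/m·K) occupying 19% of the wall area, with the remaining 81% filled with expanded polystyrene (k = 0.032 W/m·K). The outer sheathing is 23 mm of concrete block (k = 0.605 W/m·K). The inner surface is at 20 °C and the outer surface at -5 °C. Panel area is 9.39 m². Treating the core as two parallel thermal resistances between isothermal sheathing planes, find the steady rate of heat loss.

Sheathing layers in series; stud and cavity paths in parallel between them.
R_inner = 0.019/(0.946×9.39) = 0.002139 K/W
R_stud  = 0.165/(48.4×0.19×9.39) = 0.001911 K/W
R_cav   = 0.165/(0.032×0.81×9.39) = 0.6779 K/W
1/R_core = 1/R_stud + 1/R_cav → R_core = 0.001905 K/W
R_outer = 0.023/(0.605×9.39) = 0.004049 K/W
R_total = 0.008093 K/W
Q = ΔT/R_total = 25/0.008093

Q ≈ 3090 W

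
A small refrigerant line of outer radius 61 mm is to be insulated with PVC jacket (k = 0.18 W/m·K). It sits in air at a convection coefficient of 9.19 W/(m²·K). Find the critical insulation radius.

r_cr ≈ 19.6 mm

For a cylinder r_cr = k/h = 0.18/9.19
r_cr = 19.6 mm; since the bare radius (61 mm) is above r_cr, any added insulation will reduce heat loss.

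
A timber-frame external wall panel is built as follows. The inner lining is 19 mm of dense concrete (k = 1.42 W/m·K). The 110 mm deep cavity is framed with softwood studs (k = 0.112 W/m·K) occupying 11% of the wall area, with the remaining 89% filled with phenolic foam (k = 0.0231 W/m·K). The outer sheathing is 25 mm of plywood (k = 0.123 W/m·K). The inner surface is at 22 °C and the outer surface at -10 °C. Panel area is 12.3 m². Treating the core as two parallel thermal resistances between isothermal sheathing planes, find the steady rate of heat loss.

Q ≈ 110 W

Sheathing layers in series; stud and cavity paths in parallel between them.
R_inner = 0.019/(1.42×12.3) = 0.001088 K/W
R_stud  = 0.11/(0.112×0.11×12.3) = 0.7259 K/W
R_cav   = 0.11/(0.0231×0.89×12.3) = 0.435 K/W
1/R_core = 1/R_stud + 1/R_cav → R_core = 0.272 K/W
R_outer = 0.025/(0.123×12.3) = 0.01652 K/W
R_total = 0.2896 K/W
Q = ΔT/R_total = 32/0.2896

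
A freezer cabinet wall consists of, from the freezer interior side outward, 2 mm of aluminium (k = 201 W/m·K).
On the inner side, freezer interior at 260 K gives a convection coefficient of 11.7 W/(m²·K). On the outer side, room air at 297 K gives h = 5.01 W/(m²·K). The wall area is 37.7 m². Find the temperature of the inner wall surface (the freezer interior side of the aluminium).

T ≈ 271 K

Thermal resistances in series:
R_inner film = 1/(h_i·A) = 1/(11.7×37.7) = 0.002267 K/W
R_aluminium = L/(kA) = 0.002/(201×37.7) = 2.639×10^-7 K/W
R_outer film = 1/(h_o·A) = 1/(5.01×37.7) = 0.005294 K/W
R_total = 0.007562 K/W;  Q = ΔT/R_total = 37/0.007562 = 4893 W
T_interface = T_inner + Q·ΣR(inner→interface) = 260 + 4890×0.002267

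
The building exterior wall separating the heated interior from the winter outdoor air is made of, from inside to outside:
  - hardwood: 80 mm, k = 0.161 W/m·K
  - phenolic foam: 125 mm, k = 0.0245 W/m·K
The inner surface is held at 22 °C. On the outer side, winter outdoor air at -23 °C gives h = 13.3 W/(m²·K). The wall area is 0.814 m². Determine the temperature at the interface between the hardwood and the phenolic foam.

Model the wall as resistances in series:
R_hardwood = L/(kA) = 0.08/(0.161×0.814) = 0.6104 K/W
R_phenolic foam = L/(kA) = 0.125/(0.0245×0.814) = 6.268 K/W
R_outer film = 1/(h_o·A) = 1/(13.3×0.814) = 0.09237 K/W
R_total = 6.971 K/W;  Q = ΔT/R_total = 45/6.971 = 6.456 W
T_interface = T_inner − Q·ΣR(inner→interface) = 22 − 6.46×0.6104

T ≈ 18.1 °C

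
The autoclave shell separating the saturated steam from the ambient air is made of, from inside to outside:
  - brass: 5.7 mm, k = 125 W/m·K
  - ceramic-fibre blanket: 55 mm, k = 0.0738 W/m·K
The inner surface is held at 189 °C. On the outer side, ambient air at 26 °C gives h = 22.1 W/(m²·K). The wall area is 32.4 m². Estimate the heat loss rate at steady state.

Q ≈ 6680 W

Series thermal resistances:
R_brass = L/(kA) = 0.0057/(125×32.4) = 1.407×10^-6 K/W
R_ceramic-fibre blanket = L/(kA) = 0.055/(0.0738×32.4) = 0.023 K/W
R_outer film = 1/(h_o·A) = 1/(22.1×32.4) = 0.001397 K/W
R_total = 0.0244 K/W
Q = ΔT / R_total = 163 / 0.0244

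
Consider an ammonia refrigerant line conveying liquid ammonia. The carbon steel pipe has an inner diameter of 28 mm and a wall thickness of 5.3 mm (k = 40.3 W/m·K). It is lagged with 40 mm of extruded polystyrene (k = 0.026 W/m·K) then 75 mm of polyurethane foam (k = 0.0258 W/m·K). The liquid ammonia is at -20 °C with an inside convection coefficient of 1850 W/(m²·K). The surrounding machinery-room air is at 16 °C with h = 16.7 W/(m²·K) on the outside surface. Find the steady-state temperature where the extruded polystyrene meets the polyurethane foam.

Cylindrical conduction, so R = ln(r₂/r₁)/(2πkL) per layer, in series:
R_inner film = 1/(h_i·2πr₁L) = 1/(1850×2π×0.014×1) = 0.006145 K/W
R_carbon steel pipe wall = ln(19.3/14)/(2π×40.3×1) = 0.001268 K/W
R_extruded polystyrene = ln(59.3/19.3)/(2π×0.026×1) = 6.871 K/W
R_polyurethane foam = ln(134.3/59.3)/(2π×0.0258×1) = 5.043 K/W
R_outer film = 1/(h_o·2πr_oL) = 1/(16.7×2π×0.1343×1) = 0.07096 K/W
R_total = 11.99 K/W
Q = ΔT/R_total = 36/11.99
Q = 3 W/m
T_interface = T_inner + Q·ΣR(inner→interface) = -20 + 3×6.879

T ≈ 0.649 °C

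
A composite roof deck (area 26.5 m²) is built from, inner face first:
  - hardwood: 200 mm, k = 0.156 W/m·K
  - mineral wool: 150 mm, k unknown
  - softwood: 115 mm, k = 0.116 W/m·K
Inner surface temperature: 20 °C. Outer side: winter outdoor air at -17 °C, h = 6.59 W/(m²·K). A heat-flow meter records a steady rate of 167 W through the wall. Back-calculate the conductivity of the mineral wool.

k ≈ 0.0435 W/(m·K)

Series thermal resistances:
R_hardwood = L/(kA) = 0.2/(0.156×26.5) = 0.04838 K/W
R_softwood = L/(kA) = 0.115/(0.116×26.5) = 0.03741 K/W
R_outer film = 1/(h_o·A) = 1/(6.59×26.5) = 0.005726 K/W
Sum of known resistances R_other = 0.09152 K/W
Total R = ΔT/Q = 37/167 = 0.2216 K/W
R_mineral wool = R_total − R_other = 0.13 K/W
k = L/(R·A) = 0.15/(0.13×26.5)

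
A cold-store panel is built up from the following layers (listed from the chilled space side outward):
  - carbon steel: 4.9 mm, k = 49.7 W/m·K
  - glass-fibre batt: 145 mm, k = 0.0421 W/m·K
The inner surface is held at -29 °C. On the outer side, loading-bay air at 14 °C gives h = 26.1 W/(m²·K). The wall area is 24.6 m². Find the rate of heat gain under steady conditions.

Model the wall as resistances in series:
R_carbon steel = L/(kA) = 0.0049/(49.7×24.6) = 4.008×10^-6 K/W
R_glass-fibre batt = L/(kA) = 0.145/(0.0421×24.6) = 0.14 K/W
R_outer film = 1/(h_o·A) = 1/(26.1×24.6) = 0.001557 K/W
R_total = 0.1416 K/W
Q = ΔT / R_total = 43 / 0.1416

Q ≈ 304 W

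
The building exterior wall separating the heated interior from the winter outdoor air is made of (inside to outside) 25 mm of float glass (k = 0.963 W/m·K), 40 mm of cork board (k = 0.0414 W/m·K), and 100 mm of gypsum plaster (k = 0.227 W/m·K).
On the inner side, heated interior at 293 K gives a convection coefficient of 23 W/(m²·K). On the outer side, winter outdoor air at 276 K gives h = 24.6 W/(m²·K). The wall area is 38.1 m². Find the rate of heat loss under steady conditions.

Q ≈ 427 W

Thermal resistances in series:
R_inner film = 1/(h_i·A) = 1/(23×38.1) = 0.001141 K/W
R_float glass = L/(kA) = 0.025/(0.963×38.1) = 6.814×10^-4 K/W
R_cork board = L/(kA) = 0.04/(0.0414×38.1) = 0.02536 K/W
R_gypsum plaster = L/(kA) = 0.1/(0.227×38.1) = 0.01156 K/W
R_outer film = 1/(h_o·A) = 1/(24.6×38.1) = 0.001067 K/W
R_total = 0.03981 K/W
Q = ΔT / R_total = 17 / 0.03981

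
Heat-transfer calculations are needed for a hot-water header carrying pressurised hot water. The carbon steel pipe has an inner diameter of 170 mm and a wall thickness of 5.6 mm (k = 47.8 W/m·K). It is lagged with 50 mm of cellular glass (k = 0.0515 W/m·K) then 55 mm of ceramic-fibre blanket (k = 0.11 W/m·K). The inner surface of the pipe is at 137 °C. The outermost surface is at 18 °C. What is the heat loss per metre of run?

q′ ≈ 64.8 W/m

Treating each annulus and film as a series resistance:
R_carbon steel pipe wall = ln(90.6/85)/(2π×47.8×1) = 2.124×10^-4 K/W
R_cellular glass = ln(140.6/90.6)/(2π×0.0515×1) = 1.358 K/W
R_ceramic-fibre blanket = ln(195.6/140.6)/(2π×0.11×1) = 0.4777 K/W
R_total = 1.836 K/W
Q = ΔT/R_total = 119/1.836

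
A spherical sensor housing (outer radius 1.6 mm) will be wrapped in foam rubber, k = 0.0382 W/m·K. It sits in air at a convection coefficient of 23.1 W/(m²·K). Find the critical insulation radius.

r_cr ≈ 3.31 mm

For a sphere r_cr = 2k/h = 2×0.0382/23.1
r_cr = 3.31 mm; since the bare radius (1.6 mm) is below r_cr, adding a thin layer of insulation will *increase* heat loss.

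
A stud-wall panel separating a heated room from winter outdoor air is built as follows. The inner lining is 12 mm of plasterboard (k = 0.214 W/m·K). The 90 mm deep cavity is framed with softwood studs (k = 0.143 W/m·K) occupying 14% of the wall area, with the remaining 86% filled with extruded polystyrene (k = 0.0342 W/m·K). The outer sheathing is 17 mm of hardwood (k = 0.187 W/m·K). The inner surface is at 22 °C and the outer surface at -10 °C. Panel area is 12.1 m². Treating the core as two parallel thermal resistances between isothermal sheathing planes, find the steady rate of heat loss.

Sheathing layers in series; stud and cavity paths in parallel between them.
R_inner = 0.012/(0.214×12.1) = 0.004634 K/W
R_stud  = 0.09/(0.143×0.14×12.1) = 0.3715 K/W
R_cav   = 0.09/(0.0342×0.86×12.1) = 0.2529 K/W
1/R_core = 1/R_stud + 1/R_cav → R_core = 0.1505 K/W
R_outer = 0.017/(0.187×12.1) = 0.007513 K/W
R_total = 0.1626 K/W
Q = ΔT/R_total = 32/0.1626

Q ≈ 197 W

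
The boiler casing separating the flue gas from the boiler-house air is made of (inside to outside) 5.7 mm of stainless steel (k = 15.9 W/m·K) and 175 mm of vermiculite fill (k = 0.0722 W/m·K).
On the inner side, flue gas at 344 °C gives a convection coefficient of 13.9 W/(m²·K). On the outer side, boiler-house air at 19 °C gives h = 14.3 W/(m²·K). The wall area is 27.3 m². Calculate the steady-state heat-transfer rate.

Using the resistance-network approach (series):
R_inner film = 1/(h_i·A) = 1/(13.9×27.3) = 0.002635 K/W
R_stainless steel = L/(kA) = 0.0057/(15.9×27.3) = 1.313×10^-5 K/W
R_vermiculite fill = L/(kA) = 0.175/(0.0722×27.3) = 0.08878 K/W
R_outer film = 1/(h_o·A) = 1/(14.3×27.3) = 0.002562 K/W
R_total = 0.09399 K/W
Q = ΔT / R_total = 325 / 0.09399

Q ≈ 3460 W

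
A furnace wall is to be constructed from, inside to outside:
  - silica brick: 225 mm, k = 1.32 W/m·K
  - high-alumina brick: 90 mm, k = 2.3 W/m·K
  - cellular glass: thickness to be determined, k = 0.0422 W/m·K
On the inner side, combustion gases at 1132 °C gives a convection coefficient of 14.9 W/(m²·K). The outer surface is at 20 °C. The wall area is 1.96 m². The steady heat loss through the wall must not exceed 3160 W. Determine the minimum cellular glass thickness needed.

Treating each layer as a thermal resistance in series:
R_inner film = 1/(h_i·A) = 1/(14.9×1.96) = 0.03424 K/W
R_silica brick = L/(kA) = 0.225/(1.32×1.96) = 0.08697 K/W
R_high-alumina brick = L/(kA) = 0.09/(2.3×1.96) = 0.01996 K/W
Sum of the known resistances R_other = 0.1412 K/W
Required total resistance R_tot = ΔT/Q_allow = 1112/3160 = 0.3519 K/W
R_cellular glass = R_tot − R_other = 0.2107 K/W
L = R·k·A = 0.2107×0.0422×1.96

L ≈ 17.4 mm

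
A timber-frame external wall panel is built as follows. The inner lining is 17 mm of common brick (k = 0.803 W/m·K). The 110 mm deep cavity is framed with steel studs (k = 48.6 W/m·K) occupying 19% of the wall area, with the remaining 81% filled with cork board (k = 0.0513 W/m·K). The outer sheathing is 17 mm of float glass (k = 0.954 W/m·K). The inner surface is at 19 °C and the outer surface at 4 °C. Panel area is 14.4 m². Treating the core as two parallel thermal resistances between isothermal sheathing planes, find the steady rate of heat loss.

Sheathing layers in series; stud and cavity paths in parallel between them.
R_inner = 0.017/(0.803×14.4) = 0.00147 K/W
R_stud  = 0.11/(48.6×0.19×14.4) = 8.273×10^-4 K/W
R_cav   = 0.11/(0.0513×0.81×14.4) = 0.1838 K/W
1/R_core = 1/R_stud + 1/R_cav → R_core = 8.236×10^-4 K/W
R_outer = 0.017/(0.954×14.4) = 0.001237 K/W
R_total = 0.003531 K/W
Q = ΔT/R_total = 15/0.003531

Q ≈ 4250 W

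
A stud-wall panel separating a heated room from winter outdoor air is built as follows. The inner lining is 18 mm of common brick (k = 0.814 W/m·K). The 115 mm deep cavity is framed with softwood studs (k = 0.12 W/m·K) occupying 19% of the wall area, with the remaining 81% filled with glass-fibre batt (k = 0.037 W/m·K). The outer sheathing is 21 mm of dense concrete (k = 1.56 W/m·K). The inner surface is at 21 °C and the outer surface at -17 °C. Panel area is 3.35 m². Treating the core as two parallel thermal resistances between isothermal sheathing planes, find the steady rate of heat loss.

Sheathing layers in series; stud and cavity paths in parallel between them.
R_inner = 0.018/(0.814×3.35) = 0.006601 K/W
R_stud  = 0.115/(0.12×0.19×3.35) = 1.506 K/W
R_cav   = 0.115/(0.037×0.81×3.35) = 1.145 K/W
1/R_core = 1/R_stud + 1/R_cav → R_core = 0.6505 K/W
R_outer = 0.021/(1.56×3.35) = 0.004018 K/W
R_total = 0.6611 K/W
Q = ΔT/R_total = 38/0.6611

Q ≈ 57.5 W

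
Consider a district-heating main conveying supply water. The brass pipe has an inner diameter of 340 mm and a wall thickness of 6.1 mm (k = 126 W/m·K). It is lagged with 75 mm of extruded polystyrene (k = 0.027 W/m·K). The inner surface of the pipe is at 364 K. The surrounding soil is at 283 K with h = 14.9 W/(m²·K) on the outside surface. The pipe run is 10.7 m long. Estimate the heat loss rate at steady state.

Q ≈ 406 W

Radial resistances (cylindrical: R_cond = ln(r_o/r_i)/(2πkL), R_conv = 1/(h·2πrL)):
R_brass pipe wall = ln(176.1/170)/(2π×126×10.7) = 4.162×10^-6 K/W
R_extruded polystyrene = ln(251.1/176.1)/(2π×0.027×10.7) = 0.1955 K/W
R_outer film = 1/(h_o·2πr_oL) = 1/(14.9×2π×0.2511×10.7) = 0.003976 K/W
R_total = 0.1994 K/W
Q = ΔT/R_total = 81/0.1994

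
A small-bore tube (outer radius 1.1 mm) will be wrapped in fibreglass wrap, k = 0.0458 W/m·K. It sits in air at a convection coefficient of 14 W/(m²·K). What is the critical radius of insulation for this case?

r_cr ≈ 3.27 mm

For a cylinder r_cr = k/h = 0.0458/14
r_cr = 3.27 mm; since the bare radius (1.1 mm) is below r_cr, adding a thin layer of insulation will *increase* heat loss.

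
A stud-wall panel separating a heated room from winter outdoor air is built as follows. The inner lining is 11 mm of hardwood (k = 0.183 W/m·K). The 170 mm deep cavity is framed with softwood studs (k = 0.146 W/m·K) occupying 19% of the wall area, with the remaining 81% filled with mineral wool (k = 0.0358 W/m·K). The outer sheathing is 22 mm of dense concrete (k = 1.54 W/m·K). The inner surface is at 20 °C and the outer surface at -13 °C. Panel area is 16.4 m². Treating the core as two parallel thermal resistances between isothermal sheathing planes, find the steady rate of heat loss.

Sheathing layers in series; stud and cavity paths in parallel between them.
R_inner = 0.011/(0.183×16.4) = 0.003665 K/W
R_stud  = 0.17/(0.146×0.19×16.4) = 0.3737 K/W
R_cav   = 0.17/(0.0358×0.81×16.4) = 0.3575 K/W
1/R_core = 1/R_stud + 1/R_cav → R_core = 0.1827 K/W
R_outer = 0.022/(1.54×16.4) = 8.711×10^-4 K/W
R_total = 0.1872 K/W
Q = ΔT/R_total = 33/0.1872

Q ≈ 176 W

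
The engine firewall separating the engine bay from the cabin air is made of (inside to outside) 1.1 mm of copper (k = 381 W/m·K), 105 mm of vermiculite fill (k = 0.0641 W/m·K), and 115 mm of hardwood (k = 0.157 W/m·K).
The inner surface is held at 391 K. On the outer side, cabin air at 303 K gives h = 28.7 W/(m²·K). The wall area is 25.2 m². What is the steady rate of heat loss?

Treating each layer as a thermal resistance in series:
R_copper = L/(kA) = 0.0011/(381×25.2) = 1.146×10^-7 K/W
R_vermiculite fill = L/(kA) = 0.105/(0.0641×25.2) = 0.065 K/W
R_hardwood = L/(kA) = 0.115/(0.157×25.2) = 0.02907 K/W
R_outer film = 1/(h_o·A) = 1/(28.7×25.2) = 0.001383 K/W
R_total = 0.09545 K/W
Q = ΔT / R_total = 88 / 0.09545

Q ≈ 922 W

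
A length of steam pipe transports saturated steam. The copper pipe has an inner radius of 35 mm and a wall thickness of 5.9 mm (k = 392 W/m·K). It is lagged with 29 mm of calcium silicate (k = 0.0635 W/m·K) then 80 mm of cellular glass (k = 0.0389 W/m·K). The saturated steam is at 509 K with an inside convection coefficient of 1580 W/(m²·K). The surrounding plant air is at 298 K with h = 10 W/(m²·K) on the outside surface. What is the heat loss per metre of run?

Radial resistances (cylindrical: R_cond = ln(r_o/r_i)/(2πkL), R_conv = 1/(h·2πrL)):
R_inner film = 1/(h_i·2πr₁L) = 1/(1580×2π×0.035×1) = 0.002878 K/W
R_copper pipe wall = ln(40.9/35)/(2π×392×1) = 6.325×10^-5 K/W
R_calcium silicate = ln(69.9/40.9)/(2π×0.0635×1) = 1.343 K/W
R_cellular glass = ln(149.9/69.9)/(2π×0.0389×1) = 3.121 K/W
R_outer film = 1/(h_o·2πr_oL) = 1/(10×2π×0.1499×1) = 0.1062 K/W
R_total = 4.574 K/W
Q = ΔT/R_total = 211/4.574

q′ ≈ 46.1 W/m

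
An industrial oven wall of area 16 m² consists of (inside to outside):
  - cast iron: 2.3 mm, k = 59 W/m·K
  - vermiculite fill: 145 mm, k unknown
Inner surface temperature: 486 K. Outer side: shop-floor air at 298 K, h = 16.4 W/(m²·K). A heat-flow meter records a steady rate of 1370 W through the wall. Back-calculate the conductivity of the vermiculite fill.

k ≈ 0.0679 W/(m·K)

Series thermal resistances:
R_cast iron = L/(kA) = 0.0023/(59×16) = 2.436×10^-6 K/W
R_outer film = 1/(h_o·A) = 1/(16.4×16) = 0.003811 K/W
Sum of known resistances R_other = 0.003813 K/W
Total R = ΔT/Q = 188/1370 = 0.1372 K/W
R_vermiculite fill = R_total − R_other = 0.1334 K/W
k = L/(R·A) = 0.145/(0.1334×16)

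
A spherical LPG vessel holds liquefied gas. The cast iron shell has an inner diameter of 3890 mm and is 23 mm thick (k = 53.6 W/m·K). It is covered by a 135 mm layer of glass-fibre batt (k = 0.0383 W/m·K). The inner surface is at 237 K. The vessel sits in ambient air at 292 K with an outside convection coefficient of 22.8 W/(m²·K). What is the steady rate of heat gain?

Q ≈ 802 W

Radial (spherical) resistances in series:
R_cast iron shell = (1/1.945 − 1/1.968)/(4π×53.6) = 8.921×10^-6 K/W
R_glass-fibre batt = (1/1.968 − 1/2.103)/(4π×0.0383) = 0.06777 K/W
R_outer film = 1/(h·4πr_o²) = 1/(22.8×4π×2.103²) = 7.892×10^-4 K/W
R_total = 0.06857 K/W
Q = ΔT/R_total = 55/0.06857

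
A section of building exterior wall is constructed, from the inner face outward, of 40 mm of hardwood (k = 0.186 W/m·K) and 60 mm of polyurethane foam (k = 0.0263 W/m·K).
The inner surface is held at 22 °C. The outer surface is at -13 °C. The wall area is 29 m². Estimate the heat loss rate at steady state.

Treating each layer as a thermal resistance in series:
R_hardwood = L/(kA) = 0.04/(0.186×29) = 0.007416 K/W
R_polyurethane foam = L/(kA) = 0.06/(0.0263×29) = 0.07867 K/W
R_total = 0.08608 K/W
Q = ΔT / R_total = 35 / 0.08608

Q ≈ 407 W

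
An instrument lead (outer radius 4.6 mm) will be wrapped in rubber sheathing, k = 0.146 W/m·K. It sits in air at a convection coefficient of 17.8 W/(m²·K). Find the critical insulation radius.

For a cylinder r_cr = k/h = 0.146/17.8
r_cr = 8.2 mm; since the bare radius (4.6 mm) is below r_cr, adding a thin layer of insulation will *increase* heat loss.

r_cr ≈ 8.2 mm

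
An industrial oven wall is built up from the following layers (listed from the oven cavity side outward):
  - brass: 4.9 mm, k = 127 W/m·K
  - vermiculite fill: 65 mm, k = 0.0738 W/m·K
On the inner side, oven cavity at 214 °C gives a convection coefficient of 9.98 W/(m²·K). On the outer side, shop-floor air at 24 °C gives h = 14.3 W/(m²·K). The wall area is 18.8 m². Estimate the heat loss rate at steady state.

Thermal resistances in series:
R_inner film = 1/(h_i·A) = 1/(9.98×18.8) = 0.00533 K/W
R_brass = L/(kA) = 0.0049/(127×18.8) = 2.052×10^-6 K/W
R_vermiculite fill = L/(kA) = 0.065/(0.0738×18.8) = 0.04685 K/W
R_outer film = 1/(h_o·A) = 1/(14.3×18.8) = 0.00372 K/W
R_total = 0.0559 K/W
Q = ΔT / R_total = 190 / 0.0559

Q ≈ 3400 W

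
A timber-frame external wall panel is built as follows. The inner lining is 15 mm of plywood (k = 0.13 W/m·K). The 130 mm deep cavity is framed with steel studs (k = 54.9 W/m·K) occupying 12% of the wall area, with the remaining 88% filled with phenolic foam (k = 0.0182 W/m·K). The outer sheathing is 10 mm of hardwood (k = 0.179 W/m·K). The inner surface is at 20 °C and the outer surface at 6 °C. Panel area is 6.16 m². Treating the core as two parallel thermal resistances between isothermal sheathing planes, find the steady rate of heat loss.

Sheathing layers in series; stud and cavity paths in parallel between them.
R_inner = 0.015/(0.13×6.16) = 0.01873 K/W
R_stud  = 0.13/(54.9×0.12×6.16) = 0.003203 K/W
R_cav   = 0.13/(0.0182×0.88×6.16) = 1.318 K/W
1/R_core = 1/R_stud + 1/R_cav → R_core = 0.003196 K/W
R_outer = 0.01/(0.179×6.16) = 0.009069 K/W
R_total = 0.031 K/W
Q = ΔT/R_total = 14/0.031

Q ≈ 452 W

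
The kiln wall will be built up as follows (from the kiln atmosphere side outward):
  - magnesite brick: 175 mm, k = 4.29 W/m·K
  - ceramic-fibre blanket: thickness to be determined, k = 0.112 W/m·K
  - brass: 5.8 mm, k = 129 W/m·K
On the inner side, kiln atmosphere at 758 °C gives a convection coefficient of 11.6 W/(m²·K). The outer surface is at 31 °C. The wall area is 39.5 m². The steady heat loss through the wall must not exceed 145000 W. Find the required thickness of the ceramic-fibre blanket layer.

L ≈ 7.95 mm

Series thermal resistances:
R_inner film = 1/(h_i·A) = 1/(11.6×39.5) = 0.002182 K/W
R_magnesite brick = L/(kA) = 0.175/(4.29×39.5) = 0.001033 K/W
R_brass = L/(kA) = 0.0058/(129×39.5) = 1.138×10^-6 K/W
Sum of the known resistances R_other = 0.003216 K/W
Required total resistance R_tot = ΔT/Q_allow = 727/145000 = 0.005014 K/W
R_ceramic-fibre blanket = R_tot − R_other = 0.001797 K/W
L = R·k·A = 0.001797×0.112×39.5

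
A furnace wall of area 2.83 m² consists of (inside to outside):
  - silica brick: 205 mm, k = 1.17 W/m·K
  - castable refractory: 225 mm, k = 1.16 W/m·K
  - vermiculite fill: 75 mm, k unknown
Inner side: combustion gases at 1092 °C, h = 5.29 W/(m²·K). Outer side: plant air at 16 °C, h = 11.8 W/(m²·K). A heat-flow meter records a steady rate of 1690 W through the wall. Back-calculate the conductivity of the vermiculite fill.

k ≈ 0.0647 W/(m·K)

Treating each layer as a thermal resistance in series:
R_inner film = 1/(h_i·A) = 1/(5.29×2.83) = 0.0668 K/W
R_silica brick = L/(kA) = 0.205/(1.17×2.83) = 0.06191 K/W
R_castable refractory = L/(kA) = 0.225/(1.16×2.83) = 0.06854 K/W
R_outer film = 1/(h_o·A) = 1/(11.8×2.83) = 0.02995 K/W
Sum of known resistances R_other = 0.2272 K/W
Total R = ΔT/Q = 1076/1690 = 0.6367 K/W
R_vermiculite fill = R_total − R_other = 0.4095 K/W
k = L/(R·A) = 0.075/(0.4095×2.83)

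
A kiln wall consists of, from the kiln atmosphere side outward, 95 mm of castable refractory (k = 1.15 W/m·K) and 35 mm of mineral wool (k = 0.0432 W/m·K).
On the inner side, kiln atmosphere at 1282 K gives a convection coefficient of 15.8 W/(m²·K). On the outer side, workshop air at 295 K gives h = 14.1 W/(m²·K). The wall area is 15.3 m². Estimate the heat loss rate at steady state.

Model the wall as resistances in series:
R_inner film = 1/(h_i·A) = 1/(15.8×15.3) = 0.004137 K/W
R_castable refractory = L/(kA) = 0.095/(1.15×15.3) = 0.005399 K/W
R_mineral wool = L/(kA) = 0.035/(0.0432×15.3) = 0.05295 K/W
R_outer film = 1/(h_o·A) = 1/(14.1×15.3) = 0.004635 K/W
R_total = 0.06712 K/W
Q = ΔT / R_total = 987 / 0.06712

Q ≈ 14700 W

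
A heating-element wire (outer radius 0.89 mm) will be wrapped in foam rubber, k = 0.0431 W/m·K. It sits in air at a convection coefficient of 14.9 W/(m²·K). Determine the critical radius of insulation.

For a cylinder r_cr = k/h = 0.0431/14.9
r_cr = 2.89 mm; since the bare radius (0.89 mm) is below r_cr, adding a thin layer of insulation will *increase* heat loss.

r_cr ≈ 2.89 mm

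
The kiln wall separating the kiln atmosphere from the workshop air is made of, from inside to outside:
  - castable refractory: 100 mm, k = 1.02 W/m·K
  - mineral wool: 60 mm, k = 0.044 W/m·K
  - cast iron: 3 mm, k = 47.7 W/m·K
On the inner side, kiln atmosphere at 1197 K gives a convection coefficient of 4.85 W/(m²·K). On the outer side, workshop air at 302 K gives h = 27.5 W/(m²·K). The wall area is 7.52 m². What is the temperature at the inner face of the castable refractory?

T ≈ 1090 K

Series thermal resistances:
R_inner film = 1/(h_i·A) = 1/(4.85×7.52) = 0.02742 K/W
R_castable refractory = L/(kA) = 0.1/(1.02×7.52) = 0.01304 K/W
R_mineral wool = L/(kA) = 0.06/(0.044×7.52) = 0.1813 K/W
R_cast iron = L/(kA) = 0.003/(47.7×7.52) = 8.363×10^-6 K/W
R_outer film = 1/(h_o·A) = 1/(27.5×7.52) = 0.004836 K/W
R_total = 0.2266 K/W;  Q = ΔT/R_total = 895/0.2266 = 3949 W
T_interface = T_inner − Q·ΣR(inner→interface) = 1197 − 3950×0.02742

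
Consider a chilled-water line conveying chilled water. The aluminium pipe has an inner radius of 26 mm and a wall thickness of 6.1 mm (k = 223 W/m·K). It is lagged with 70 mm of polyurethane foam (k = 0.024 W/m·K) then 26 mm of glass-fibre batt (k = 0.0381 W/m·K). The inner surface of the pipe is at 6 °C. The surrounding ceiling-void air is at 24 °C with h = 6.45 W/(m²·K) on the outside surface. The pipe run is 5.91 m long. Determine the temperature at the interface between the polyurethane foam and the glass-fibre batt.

Per-layer cylindrical resistances, series-summed:
R_aluminium pipe wall = ln(32.1/26)/(2π×223×5.91) = 2.545×10^-5 K/W
R_polyurethane foam = ln(102.1/32.1)/(2π×0.024×5.91) = 1.298 K/W
R_glass-fibre batt = ln(128.1/102.1)/(2π×0.0381×5.91) = 0.1603 K/W
R_outer film = 1/(h_o·2πr_oL) = 1/(6.45×2π×0.1281×5.91) = 0.03259 K/W
R_total = 1.491 K/W
Q = ΔT/R_total = 18/1.491
Q = 12.1 W
T_interface = T_inner + Q·ΣR(inner→interface) = 6 + 12.1×1.298

T ≈ 21.7 °C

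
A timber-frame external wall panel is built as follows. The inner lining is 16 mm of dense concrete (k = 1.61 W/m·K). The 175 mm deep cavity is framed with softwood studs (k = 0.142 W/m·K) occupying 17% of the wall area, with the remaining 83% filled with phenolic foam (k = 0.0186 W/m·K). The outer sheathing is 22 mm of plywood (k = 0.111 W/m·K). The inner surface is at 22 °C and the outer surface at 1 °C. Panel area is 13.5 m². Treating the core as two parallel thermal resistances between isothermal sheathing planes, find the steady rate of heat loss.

Q ≈ 61.2 W

Sheathing layers in series; stud and cavity paths in parallel between them.
R_inner = 0.016/(1.61×13.5) = 7.361×10^-4 K/W
R_stud  = 0.175/(0.142×0.17×13.5) = 0.537 K/W
R_cav   = 0.175/(0.0186×0.83×13.5) = 0.8397 K/W
1/R_core = 1/R_stud + 1/R_cav → R_core = 0.3275 K/W
R_outer = 0.022/(0.111×13.5) = 0.01468 K/W
R_total = 0.3429 K/W
Q = ΔT/R_total = 21/0.3429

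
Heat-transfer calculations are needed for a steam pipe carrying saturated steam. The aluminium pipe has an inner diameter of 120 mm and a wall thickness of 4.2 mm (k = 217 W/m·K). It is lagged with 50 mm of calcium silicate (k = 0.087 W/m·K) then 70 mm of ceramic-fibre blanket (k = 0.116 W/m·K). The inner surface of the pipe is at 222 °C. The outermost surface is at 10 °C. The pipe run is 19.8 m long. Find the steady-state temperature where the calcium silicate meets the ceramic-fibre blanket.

Cylindrical conduction, so R = ln(r₂/r₁)/(2πkL) per layer, in series:
R_aluminium pipe wall = ln(64.2/60)/(2π×217×19.8) = 2.506×10^-6 K/W
R_calcium silicate = ln(114.2/64.2)/(2π×0.087×19.8) = 0.05321 K/W
R_ceramic-fibre blanket = ln(184.2/114.2)/(2π×0.116×19.8) = 0.03313 K/W
R_total = 0.08634 K/W
Q = ΔT/R_total = 212/0.08634
Q = 2460 W
T_interface = T_inner − Q·ΣR(inner→interface) = 222 − 2460×0.05322

T ≈ 91.3 °C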